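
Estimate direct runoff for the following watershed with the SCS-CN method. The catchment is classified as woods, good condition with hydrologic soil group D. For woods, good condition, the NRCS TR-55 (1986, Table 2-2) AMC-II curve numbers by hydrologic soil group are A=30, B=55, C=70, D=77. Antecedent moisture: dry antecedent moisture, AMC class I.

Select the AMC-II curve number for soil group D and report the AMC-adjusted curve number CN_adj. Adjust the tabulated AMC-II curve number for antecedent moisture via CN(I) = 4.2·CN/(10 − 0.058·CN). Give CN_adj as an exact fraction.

NRCS table: woods, good condition, soil group D → CN(II) = 77
CN(I) from CN(II)=77: (4.2·77)/(10 − 0.058·77) = 161700/2767 ≈ 58.439

CN_adj = 161700/2767 ≈ 58.439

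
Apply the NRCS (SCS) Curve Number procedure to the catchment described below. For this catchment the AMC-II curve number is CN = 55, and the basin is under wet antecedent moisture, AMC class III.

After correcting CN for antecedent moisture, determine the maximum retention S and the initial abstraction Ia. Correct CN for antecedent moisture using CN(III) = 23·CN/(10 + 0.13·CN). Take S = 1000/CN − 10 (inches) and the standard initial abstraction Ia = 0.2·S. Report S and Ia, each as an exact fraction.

CN(III) from CN(II)=55: (23·55)/(10 + 0.13·55) = 25300/343 ≈ 73.761
Retention S: 1000/CN − 10 with CN=73.761 → S = 900/253 ≈ 3.557 in
Ia = 0.2·(900/253) = 180/253 in ≈ 0.711 in

S = 900/253 in ≈ 3.557 in; Ia = 180/253 in ≈ 0.711 in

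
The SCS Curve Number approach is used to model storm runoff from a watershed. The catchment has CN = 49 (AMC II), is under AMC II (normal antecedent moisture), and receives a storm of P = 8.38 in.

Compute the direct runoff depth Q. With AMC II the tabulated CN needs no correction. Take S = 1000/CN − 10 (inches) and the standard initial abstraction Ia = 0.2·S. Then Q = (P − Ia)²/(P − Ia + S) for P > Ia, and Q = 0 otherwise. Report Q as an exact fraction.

CN(II) = 49; AMC II needs no correction.
Retention S: 1000/CN − 10 with CN=49.000 → S = 510/49 ≈ 10.408 in
Ia = 0.2S: 0.2·10.408 = 2.082 in (exactly 102/49)
Since P=8.380 > Ia=2.082: effective rainfall P−Ia = 15431/2450 in
Q = (15431/2450)²/((15431/2450) + 510/49) = (238115761/6002500)/(40931/2450) = 238115761/100280950 in ≈ 2.374 in

Q = 238115761/100280950 in ≈ 2.374 in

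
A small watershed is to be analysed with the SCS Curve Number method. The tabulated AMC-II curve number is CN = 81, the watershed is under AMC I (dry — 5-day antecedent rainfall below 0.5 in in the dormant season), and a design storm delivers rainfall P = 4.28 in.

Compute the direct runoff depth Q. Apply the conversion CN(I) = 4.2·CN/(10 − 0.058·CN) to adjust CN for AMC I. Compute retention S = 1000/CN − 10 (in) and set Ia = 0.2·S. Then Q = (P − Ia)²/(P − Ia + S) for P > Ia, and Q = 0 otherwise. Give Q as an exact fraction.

Adjust CN=81 to AMC I: 4.2·81/(10 − 0.058·81) → (1701/5) ÷ (2651/500) = 170100/2651 ≈ 64.164
S = 1000/(170100/2651) − 10 = 9500/1701 in ≈ 5.585 in
Ia = 0.2·(9500/1701) = 1900/1701 in ≈ 1.117 in
Since P=4.280 > Ia=1.117: effective rainfall P−Ia = 134507/42525 in
Runoff Q = (P−Ia)²/(P−Ia+S) = (3.163)²/(3.163+5.585) = 18092133049/15819597675 ≈ 1.144 in

Q = 18092133049/15819597675 in ≈ 1.144 in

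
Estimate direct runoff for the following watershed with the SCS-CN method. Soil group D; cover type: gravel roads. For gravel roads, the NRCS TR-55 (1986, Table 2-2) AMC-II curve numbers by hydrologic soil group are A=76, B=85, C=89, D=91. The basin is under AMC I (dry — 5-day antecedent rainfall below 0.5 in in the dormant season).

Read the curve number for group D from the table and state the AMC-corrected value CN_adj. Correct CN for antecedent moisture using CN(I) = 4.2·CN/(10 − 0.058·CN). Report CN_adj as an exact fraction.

NRCS table: gravel roads, soil group D → CN(II) = 91
Dry (AMC I): CN(I) = 4.2·91/(10 − 0.058·91) = (1911/5)/(2361/500) = 63700/787 ≈ 80.940

CN_adj = 63700/787 ≈ 80.940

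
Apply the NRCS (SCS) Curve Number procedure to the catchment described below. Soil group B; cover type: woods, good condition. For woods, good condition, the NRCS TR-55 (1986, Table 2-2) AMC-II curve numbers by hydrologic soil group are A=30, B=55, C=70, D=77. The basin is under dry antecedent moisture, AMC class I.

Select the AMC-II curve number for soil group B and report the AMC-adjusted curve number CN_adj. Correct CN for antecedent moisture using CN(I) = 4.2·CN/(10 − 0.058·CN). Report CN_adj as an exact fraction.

NRCS table: woods, good condition, soil group B → CN(II) = 55
Adjust CN=55 to AMC I: 4.2·55/(10 − 0.058·55) → 231 ÷ (681/100) = 7700/227 ≈ 33.921

CN_adj = 7700/227 ≈ 33.921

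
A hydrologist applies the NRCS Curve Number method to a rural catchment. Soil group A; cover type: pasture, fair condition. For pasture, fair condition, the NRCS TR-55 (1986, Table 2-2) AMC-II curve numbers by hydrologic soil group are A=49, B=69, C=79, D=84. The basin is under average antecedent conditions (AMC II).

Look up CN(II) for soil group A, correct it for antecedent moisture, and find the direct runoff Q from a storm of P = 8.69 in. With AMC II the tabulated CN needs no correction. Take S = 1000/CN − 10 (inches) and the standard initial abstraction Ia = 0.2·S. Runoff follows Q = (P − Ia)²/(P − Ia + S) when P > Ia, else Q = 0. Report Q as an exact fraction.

NRCS table: pasture, fair condition, soil group A → CN(II) = 49
CN(II) = 49; AMC II needs no correction.
Retention S: 1000/CN − 10 with CN=49.000 → S = 510/49 ≈ 10.408 in
Initial abstraction Ia = S/5 = (510/49)/5 = 102/49 ≈ 2.082 in
Since P=8.690 > Ia=2.082: effective rainfall P−Ia = 32381/4900 in
Runoff Q = (P−Ia)²/(P−Ia+S) = (6.608)²/(6.608+10.408) = 1048529161/408566900 ≈ 2.566 in

Q = 1048529161/408566900 in ≈ 2.566 in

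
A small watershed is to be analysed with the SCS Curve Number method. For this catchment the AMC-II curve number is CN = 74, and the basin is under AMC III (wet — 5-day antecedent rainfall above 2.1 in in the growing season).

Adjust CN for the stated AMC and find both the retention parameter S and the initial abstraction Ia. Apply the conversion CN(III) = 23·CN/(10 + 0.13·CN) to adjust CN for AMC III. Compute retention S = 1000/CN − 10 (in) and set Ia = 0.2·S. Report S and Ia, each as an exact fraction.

CN(III) from CN(II)=74: (23·74)/(10 + 0.13·74) = 85100/981 ≈ 86.748
Retention S: 1000/CN − 10 with CN=86.748 → S = 1300/851 ≈ 1.528 in
Initial abstraction Ia = S/5 = (1300/851)/5 = 260/851 ≈ 0.306 in

S = 1300/851 in ≈ 1.528 in; Ia = 260/851 in ≈ 0.306 in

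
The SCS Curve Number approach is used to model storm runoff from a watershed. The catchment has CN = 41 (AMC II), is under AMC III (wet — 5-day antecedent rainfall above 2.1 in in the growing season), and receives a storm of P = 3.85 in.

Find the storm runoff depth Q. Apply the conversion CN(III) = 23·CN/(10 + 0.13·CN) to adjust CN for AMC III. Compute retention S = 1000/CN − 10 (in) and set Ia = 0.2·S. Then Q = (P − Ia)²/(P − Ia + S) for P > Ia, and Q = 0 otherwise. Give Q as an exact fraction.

Q = 2402078121/3149827460 in ≈ 0.763 in

Wet (AMC III): CN(III) = 23·41/(10 + 0.13·41) = 943/(1533/100) = 94300/1533 ≈ 61.513
Retention S: 1000/CN − 10 with CN=61.513 → S = 5900/943 ≈ 6.257 in
Ia = 0.2·(5900/943) = 1180/943 in ≈ 1.251 in
P − Ia = 3.850 − 1.251 = 49011/18860 ≈ 2.599 in (> 0, runoff occurs)
Q = (49011/18860)²/((49011/18860) + 5900/943) = (2402078121/355699600)/(167011/18860) = 2402078121/3149827460 in ≈ 0.763 in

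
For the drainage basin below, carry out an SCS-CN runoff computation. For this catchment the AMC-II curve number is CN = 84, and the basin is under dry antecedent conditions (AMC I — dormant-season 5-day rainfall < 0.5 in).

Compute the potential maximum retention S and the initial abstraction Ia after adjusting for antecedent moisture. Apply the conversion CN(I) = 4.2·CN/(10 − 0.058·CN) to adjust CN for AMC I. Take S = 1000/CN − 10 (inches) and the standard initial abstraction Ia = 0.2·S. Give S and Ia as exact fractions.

CN(I) from CN(II)=84: (4.2·84)/(10 − 0.058·84) = 44100/641 ≈ 68.799
S = 1000/(44100/641) − 10 = 2000/441 in ≈ 4.535 in
Ia = 0.2S: 0.2·4.535 = 0.907 in (exactly 400/441)

S = 2000/441 in ≈ 4.535 in; Ia = 400/441 in ≈ 0.907 in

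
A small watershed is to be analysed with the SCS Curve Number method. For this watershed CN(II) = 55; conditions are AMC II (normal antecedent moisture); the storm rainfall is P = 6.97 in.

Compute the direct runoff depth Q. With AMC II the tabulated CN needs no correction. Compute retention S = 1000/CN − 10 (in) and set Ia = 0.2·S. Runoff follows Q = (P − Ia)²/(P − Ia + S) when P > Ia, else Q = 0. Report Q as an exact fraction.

Q = 34421689/16353700 in ≈ 2.105 in

CN(II) = 55; AMC II needs no correction.
Retention S: 1000/CN − 10 with CN=55.000 → S = 90/11 ≈ 8.182 in
Initial abstraction Ia = S/5 = (90/11)/5 = 18/11 ≈ 1.636 in
Excess rainfall: 6.970 − 1.636 = 5.334 in; P > Ia so Q > 0
Runoff Q = (P−Ia)²/(P−Ia+S) = (5.334)²/(5.334+8.182) = 34421689/16353700 ≈ 2.105 in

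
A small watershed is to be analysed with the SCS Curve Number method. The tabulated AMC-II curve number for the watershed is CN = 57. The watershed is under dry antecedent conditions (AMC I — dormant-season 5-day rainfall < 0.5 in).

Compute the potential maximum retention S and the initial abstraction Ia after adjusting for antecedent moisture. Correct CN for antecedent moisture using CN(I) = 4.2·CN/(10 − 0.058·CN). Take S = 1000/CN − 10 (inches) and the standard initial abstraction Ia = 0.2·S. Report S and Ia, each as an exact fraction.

CN(I) from CN(II)=57: (4.2·57)/(10 − 0.058·57) = 119700/3347 ≈ 35.763
Retention S: 1000/CN − 10 with CN=35.763 → S = 21500/1197 ≈ 17.962 in
Ia = 0.2·(21500/1197) = 4300/1197 in ≈ 3.592 in

S = 21500/1197 in ≈ 17.962 in; Ia = 4300/1197 in ≈ 3.592 in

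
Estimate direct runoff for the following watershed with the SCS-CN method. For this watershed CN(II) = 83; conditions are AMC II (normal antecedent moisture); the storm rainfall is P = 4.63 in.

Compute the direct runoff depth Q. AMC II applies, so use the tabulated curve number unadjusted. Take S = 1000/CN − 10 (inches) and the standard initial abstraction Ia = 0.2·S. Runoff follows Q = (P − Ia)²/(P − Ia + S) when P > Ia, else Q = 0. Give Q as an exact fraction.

Q = 1227030841/431840700 in ≈ 2.841 in

CN(II) = 83; AMC II needs no correction.
Max retention: S = 1000/83 − 10 = 170/83 in (≈ 2.048 in)
Ia = 0.2S: 0.2·2.048 = 0.410 in (exactly 34/83)
Excess rainfall: 4.630 − 0.410 = 4.220 in; P > Ia so Q > 0
Runoff Q = (P−Ia)²/(P−Ia+S) = (4.220)²/(4.220+2.048) = 1227030841/431840700 ≈ 2.841 in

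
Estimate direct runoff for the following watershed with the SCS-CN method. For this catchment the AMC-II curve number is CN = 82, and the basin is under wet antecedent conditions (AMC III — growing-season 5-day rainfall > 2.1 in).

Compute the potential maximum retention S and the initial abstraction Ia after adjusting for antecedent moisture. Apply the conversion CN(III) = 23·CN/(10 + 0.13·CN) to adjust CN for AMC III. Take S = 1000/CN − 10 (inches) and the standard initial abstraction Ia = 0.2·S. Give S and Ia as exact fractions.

Wet (AMC III): CN(III) = 23·82/(10 + 0.13·82) = 1886/(1033/50) = 94300/1033 ≈ 91.288
S = 1000/(94300/1033) − 10 = 900/943 in ≈ 0.954 in
Ia = 0.2S: 0.2·0.954 = 0.191 in (exactly 180/943)

S = 900/943 in ≈ 0.954 in; Ia = 180/943 in ≈ 0.191 in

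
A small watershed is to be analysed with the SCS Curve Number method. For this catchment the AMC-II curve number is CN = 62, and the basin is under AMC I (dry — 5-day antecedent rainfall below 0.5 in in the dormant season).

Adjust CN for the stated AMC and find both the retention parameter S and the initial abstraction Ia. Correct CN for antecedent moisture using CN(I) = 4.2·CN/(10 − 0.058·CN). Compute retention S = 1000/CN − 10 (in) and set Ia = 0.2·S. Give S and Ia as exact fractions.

S = 9500/651 in ≈ 14.593 in; Ia = 1900/651 in ≈ 2.919 in

CN(I) from CN(II)=62: (4.2·62)/(10 − 0.058·62) = 65100/1601 ≈ 40.662
Retention S: 1000/CN − 10 with CN=40.662 → S = 9500/651 ≈ 14.593 in
Ia = 0.2S: 0.2·14.593 = 2.919 in (exactly 1900/651)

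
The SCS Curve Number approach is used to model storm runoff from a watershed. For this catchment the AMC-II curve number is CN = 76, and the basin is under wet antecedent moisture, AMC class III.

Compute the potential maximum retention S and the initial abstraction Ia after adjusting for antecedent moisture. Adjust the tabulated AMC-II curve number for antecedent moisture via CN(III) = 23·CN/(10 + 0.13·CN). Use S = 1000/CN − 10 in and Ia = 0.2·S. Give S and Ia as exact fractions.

S = 600/437 in ≈ 1.373 in; Ia = 120/437 in ≈ 0.275 in

Adjust CN=76 to AMC III: 23·76/(10 + 0.13·76) → 1748 ÷ (497/25) = 43700/497 ≈ 87.928
Max retention: S = 1000/(43700/497) − 10 = 600/437 in (≈ 1.373 in)
Ia = 0.2·(600/437) = 120/437 in ≈ 0.275 in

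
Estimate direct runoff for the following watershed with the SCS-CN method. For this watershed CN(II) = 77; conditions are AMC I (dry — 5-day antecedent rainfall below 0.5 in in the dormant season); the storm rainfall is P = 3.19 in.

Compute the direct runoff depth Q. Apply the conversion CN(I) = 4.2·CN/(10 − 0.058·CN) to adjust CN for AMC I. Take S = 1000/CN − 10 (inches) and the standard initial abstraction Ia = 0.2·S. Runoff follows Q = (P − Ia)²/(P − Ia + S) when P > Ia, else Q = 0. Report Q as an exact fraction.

CN(I) from CN(II)=77: (4.2·77)/(10 − 0.058·77) = 161700/2767 ≈ 58.439
Max retention: S = 1000/(161700/2767) − 10 = 11500/1617 in (≈ 7.112 in)
Ia = 0.2S: 0.2·7.112 = 1.422 in (exactly 2300/1617)
P − Ia = 3.190 − 1.422 = 285823/161700 ≈ 1.768 in (> 0, runoff occurs)
Runoff Q = (P−Ia)²/(P−Ia+S) = (1.768)²/(1.768+7.112) = 81694787329/232172579100 ≈ 0.352 in

Q = 81694787329/232172579100 in ≈ 0.352 in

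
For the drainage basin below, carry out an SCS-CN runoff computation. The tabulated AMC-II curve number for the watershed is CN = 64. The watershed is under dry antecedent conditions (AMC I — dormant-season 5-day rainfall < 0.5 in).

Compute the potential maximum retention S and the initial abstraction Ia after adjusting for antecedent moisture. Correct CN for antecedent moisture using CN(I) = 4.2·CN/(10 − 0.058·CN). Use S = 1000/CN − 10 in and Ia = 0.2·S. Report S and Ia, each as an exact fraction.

CN(I) from CN(II)=64: (4.2·64)/(10 − 0.058·64) = 5600/131 ≈ 42.748
Max retention: S = 1000/(5600/131) − 10 = 375/28 in (≈ 13.393 in)
Ia = 0.2S: 0.2·13.393 = 2.679 in (exactly 75/28)

S = 375/28 in ≈ 13.393 in; Ia = 75/28 in ≈ 2.679 in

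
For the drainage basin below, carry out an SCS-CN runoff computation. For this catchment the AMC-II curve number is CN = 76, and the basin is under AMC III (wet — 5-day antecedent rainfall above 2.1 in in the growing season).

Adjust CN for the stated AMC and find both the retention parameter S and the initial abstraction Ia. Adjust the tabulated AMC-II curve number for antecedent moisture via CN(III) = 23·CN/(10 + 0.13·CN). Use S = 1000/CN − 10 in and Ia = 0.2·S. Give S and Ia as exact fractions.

S = 600/437 in ≈ 1.373 in; Ia = 120/437 in ≈ 0.275 in

Adjust CN=76 to AMC III: 23·76/(10 + 0.13·76) → 1748 ÷ (497/25) = 43700/497 ≈ 87.928
S = 1000/(43700/497) − 10 = 600/437 in ≈ 1.373 in
Ia = 0.2·(600/437) = 120/437 in ≈ 0.275 in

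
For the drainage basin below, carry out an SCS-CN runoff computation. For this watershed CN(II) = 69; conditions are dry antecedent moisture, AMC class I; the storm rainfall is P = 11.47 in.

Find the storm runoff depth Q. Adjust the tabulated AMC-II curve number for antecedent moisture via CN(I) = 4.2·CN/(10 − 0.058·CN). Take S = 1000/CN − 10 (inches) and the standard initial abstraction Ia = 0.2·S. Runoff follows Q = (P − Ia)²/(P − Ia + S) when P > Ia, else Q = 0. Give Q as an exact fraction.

Q = 58964906839/13564523700 in ≈ 4.347 in

Adjust CN=69 to AMC I: 4.2·69/(10 − 0.058·69) → (1449/5) ÷ (2999/500) = 144900/2999 ≈ 48.316
Retention S: 1000/CN − 10 with CN=48.316 → S = 15500/1449 ≈ 10.697 in
Ia = 0.2S: 0.2·10.697 = 2.139 in (exactly 3100/1449)
Since P=11.470 > Ia=2.139: effective rainfall P−Ia = 1352003/144900 in
Runoff Q = (P−Ia)²/(P−Ia+S) = (9.331)²/(9.331+10.697) = 58964906839/13564523700 ≈ 4.347 in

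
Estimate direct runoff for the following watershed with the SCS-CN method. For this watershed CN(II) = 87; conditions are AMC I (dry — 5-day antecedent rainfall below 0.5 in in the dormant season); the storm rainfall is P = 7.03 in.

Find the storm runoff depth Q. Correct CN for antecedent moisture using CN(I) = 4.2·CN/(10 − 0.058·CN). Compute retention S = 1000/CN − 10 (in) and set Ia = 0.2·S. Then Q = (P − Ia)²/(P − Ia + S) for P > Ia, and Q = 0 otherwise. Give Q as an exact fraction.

Q = 1332595493161/329660408700 in ≈ 4.042 in

Adjust CN=87 to AMC I: 4.2·87/(10 − 0.058·87) → (1827/5) ÷ (2477/500) = 182700/2477 ≈ 73.759
S = 1000/(182700/2477) − 10 = 6500/1827 in ≈ 3.558 in
Ia = 0.2·(6500/1827) = 1300/1827 in ≈ 0.712 in
P − Ia = 7.030 − 0.712 = 1154381/182700 ≈ 6.318 in (> 0, runoff occurs)
Q: (1154381/182700)² ÷ (1804381/182700) = 1332595493161/329660408700 in (≈ 4.042 in)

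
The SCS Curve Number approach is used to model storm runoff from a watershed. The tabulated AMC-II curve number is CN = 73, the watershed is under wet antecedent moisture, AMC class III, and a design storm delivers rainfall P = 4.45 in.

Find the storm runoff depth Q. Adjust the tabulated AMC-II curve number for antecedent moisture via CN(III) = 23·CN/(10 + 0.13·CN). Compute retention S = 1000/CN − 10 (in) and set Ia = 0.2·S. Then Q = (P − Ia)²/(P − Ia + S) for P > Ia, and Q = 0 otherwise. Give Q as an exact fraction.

CN(III) from CN(II)=73: (23·73)/(10 + 0.13·73) = 167900/1949 ≈ 86.147
Retention S: 1000/CN − 10 with CN=86.147 → S = 2700/1679 ≈ 1.608 in
Ia = 0.2S: 0.2·1.608 = 0.322 in (exactly 540/1679)
Excess rainfall: 4.450 − 0.322 = 4.128 in; P > Ia so Q > 0
Q = (138631/33580)²/((138631/33580) + 2700/1679) = (19218554161/1127616400)/(192631/33580) = 19218554161/6468548980 in ≈ 2.971 in

Q = 19218554161/6468548980 in ≈ 2.971 in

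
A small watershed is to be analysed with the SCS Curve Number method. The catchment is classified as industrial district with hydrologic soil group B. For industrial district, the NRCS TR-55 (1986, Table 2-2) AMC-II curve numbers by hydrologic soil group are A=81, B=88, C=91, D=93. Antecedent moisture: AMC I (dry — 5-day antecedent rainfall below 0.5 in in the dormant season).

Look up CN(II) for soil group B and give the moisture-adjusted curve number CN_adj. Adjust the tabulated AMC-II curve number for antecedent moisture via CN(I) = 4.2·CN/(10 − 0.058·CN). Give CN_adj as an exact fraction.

CN_adj = 3850/51 ≈ 75.490

NRCS table: industrial district, soil group B → CN(II) = 88
Dry (AMC I): CN(I) = 4.2·88/(10 − 0.058·88) = (1848/5)/(612/125) = 3850/51 ≈ 75.490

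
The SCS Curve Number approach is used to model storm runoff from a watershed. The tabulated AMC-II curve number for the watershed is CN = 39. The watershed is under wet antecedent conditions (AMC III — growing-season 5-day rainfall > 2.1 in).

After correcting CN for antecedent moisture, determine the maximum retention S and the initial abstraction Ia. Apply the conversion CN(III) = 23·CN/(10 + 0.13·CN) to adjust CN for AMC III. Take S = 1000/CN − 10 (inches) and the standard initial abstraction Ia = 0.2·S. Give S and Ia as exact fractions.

CN(III) from CN(II)=39: (23·39)/(10 + 0.13·39) = 89700/1507 ≈ 59.522
Max retention: S = 1000/(89700/1507) − 10 = 6100/897 in (≈ 6.800 in)
Ia = 0.2S: 0.2·6.800 = 1.360 in (exactly 1220/897)

S = 6100/897 in ≈ 6.800 in; Ia = 1220/897 in ≈ 1.360 in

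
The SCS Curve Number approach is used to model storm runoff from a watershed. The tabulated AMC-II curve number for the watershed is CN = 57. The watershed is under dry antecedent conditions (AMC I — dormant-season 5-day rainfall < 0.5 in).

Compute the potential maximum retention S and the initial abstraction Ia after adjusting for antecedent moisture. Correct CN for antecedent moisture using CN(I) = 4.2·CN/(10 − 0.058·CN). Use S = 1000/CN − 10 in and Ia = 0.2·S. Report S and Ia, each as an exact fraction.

Adjust CN=57 to AMC I: 4.2·57/(10 − 0.058·57) → (1197/5) ÷ (3347/500) = 119700/3347 ≈ 35.763
Retention S: 1000/CN − 10 with CN=35.763 → S = 21500/1197 ≈ 17.962 in
Initial abstraction Ia = S/5 = (21500/1197)/5 = 4300/1197 ≈ 3.592 in

S = 21500/1197 in ≈ 17.962 in; Ia = 4300/1197 in ≈ 3.592 in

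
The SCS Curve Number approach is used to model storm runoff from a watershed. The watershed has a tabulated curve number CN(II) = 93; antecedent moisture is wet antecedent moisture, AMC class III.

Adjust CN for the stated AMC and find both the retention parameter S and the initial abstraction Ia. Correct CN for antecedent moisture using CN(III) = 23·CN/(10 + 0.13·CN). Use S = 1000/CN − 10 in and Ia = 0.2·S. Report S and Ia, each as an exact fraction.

CN(III) from CN(II)=93: (23·93)/(10 + 0.13·93) = 213900/2209 ≈ 96.831
Retention S: 1000/CN − 10 with CN=96.831 → S = 700/2139 ≈ 0.327 in
Initial abstraction Ia = S/5 = (700/2139)/5 = 140/2139 ≈ 0.065 in

S = 700/2139 in ≈ 0.327 in; Ia = 140/2139 in ≈ 0.065 in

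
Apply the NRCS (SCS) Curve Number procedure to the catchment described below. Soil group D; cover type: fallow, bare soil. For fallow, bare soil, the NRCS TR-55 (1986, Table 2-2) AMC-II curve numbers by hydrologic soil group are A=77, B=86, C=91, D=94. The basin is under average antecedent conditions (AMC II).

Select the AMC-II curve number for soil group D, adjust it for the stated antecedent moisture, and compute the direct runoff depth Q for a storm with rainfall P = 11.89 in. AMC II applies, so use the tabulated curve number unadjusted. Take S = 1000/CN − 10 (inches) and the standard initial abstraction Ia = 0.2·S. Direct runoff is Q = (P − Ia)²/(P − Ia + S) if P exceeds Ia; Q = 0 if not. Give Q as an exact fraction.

Q = 3056210089/273930100 in ≈ 11.157 in

NRCS table: fallow, bare soil, soil group D → CN(II) = 94
Average conditions: CN = 94 (no AMC adjustment).
Retention S: 1000/CN − 10 with CN=94.000 → S = 30/47 ≈ 0.638 in
Ia = 0.2S: 0.2·0.638 = 0.128 in (exactly 6/47)
Excess rainfall: 11.890 − 0.128 = 11.762 in; P > Ia so Q > 0
Q = (55283/4700)²/((55283/4700) + 30/47) = (3056210089/22090000)/(58283/4700) = 3056210089/273930100 in ≈ 11.157 in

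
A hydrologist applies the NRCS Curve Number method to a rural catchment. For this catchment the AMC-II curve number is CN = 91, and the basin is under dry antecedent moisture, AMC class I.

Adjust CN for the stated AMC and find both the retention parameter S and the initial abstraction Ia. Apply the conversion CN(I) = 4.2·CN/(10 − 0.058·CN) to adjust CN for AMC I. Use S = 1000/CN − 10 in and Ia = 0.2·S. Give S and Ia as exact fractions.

CN(I) from CN(II)=91: (4.2·91)/(10 − 0.058·91) = 63700/787 ≈ 80.940
S = 1000/(63700/787) − 10 = 1500/637 in ≈ 2.355 in
Ia = 0.2·(1500/637) = 300/637 in ≈ 0.471 in

S = 1500/637 in ≈ 2.355 in; Ia = 300/637 in ≈ 0.471 in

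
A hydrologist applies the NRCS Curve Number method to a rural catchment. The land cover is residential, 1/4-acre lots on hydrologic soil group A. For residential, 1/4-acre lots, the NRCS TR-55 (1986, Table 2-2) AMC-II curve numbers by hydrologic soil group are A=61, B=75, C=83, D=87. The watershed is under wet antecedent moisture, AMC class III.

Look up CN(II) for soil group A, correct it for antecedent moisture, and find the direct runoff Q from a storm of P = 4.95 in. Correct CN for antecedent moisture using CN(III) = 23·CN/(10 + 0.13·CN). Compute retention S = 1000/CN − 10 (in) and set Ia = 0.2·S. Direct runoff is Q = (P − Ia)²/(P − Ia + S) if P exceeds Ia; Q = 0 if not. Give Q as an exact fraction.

Q = 5067383403/1882797940 in ≈ 2.691 in

NRCS table: residential, 1/4-acre lots, soil group A → CN(II) = 61
CN(III) from CN(II)=61: (23·61)/(10 + 0.13·61) = 140300/1793 ≈ 78.249
Max retention: S = 1000/(140300/1793) − 10 = 3900/1403 in (≈ 2.780 in)
Ia = 0.2·(3900/1403) = 780/1403 in ≈ 0.556 in
P − Ia = 4.950 − 0.556 = 123297/28060 ≈ 4.394 in (> 0, runoff occurs)
Q = (123297/28060)²/((123297/28060) + 3900/1403) = (15202150209/787363600)/(201297/28060) = 5067383403/1882797940 in ≈ 2.691 in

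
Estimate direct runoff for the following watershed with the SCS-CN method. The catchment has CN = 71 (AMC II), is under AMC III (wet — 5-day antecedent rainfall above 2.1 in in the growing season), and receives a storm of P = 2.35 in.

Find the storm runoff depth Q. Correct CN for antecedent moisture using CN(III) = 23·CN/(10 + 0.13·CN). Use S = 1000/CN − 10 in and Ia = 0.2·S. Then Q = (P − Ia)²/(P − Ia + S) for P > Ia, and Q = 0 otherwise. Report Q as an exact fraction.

Q = 4244652801/4022111660 in ≈ 1.055 in

Adjust CN=71 to AMC III: 23·71/(10 + 0.13·71) → 1633 ÷ (1923/100) = 163300/1923 ≈ 84.919
Max retention: S = 1000/(163300/1923) − 10 = 2900/1633 in (≈ 1.776 in)
Ia = 0.2S: 0.2·1.776 = 0.355 in (exactly 580/1633)
Since P=2.350 > Ia=0.355: effective rainfall P−Ia = 65151/32660 in
Q: (65151/32660)² ÷ (123151/32660) = 4244652801/4022111660 in (≈ 1.055 in)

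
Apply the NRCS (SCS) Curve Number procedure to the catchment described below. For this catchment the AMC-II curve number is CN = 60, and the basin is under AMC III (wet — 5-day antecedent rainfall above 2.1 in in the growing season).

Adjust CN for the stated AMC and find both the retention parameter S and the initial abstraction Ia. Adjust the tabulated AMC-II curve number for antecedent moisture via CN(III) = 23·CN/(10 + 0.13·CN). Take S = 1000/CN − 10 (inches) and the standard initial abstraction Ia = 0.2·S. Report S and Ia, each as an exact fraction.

S = 200/69 in ≈ 2.899 in; Ia = 40/69 in ≈ 0.580 in

Wet (AMC III): CN(III) = 23·60/(10 + 0.13·60) = 1380/(89/5) = 6900/89 ≈ 77.528
S = 1000/(6900/89) − 10 = 200/69 in ≈ 2.899 in
Ia = 0.2S: 0.2·2.899 = 0.580 in (exactly 40/69)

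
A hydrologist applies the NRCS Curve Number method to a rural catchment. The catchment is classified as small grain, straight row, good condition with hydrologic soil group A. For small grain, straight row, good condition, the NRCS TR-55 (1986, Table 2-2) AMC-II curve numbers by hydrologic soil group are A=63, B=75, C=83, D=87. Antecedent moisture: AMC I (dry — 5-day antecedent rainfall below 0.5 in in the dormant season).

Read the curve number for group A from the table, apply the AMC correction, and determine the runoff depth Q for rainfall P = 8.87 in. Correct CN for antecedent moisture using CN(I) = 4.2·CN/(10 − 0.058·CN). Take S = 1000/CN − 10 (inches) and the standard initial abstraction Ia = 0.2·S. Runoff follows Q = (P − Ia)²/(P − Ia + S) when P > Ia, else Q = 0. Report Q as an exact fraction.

NRCS table: small grain, straight row, good condition, soil group A → CN(II) = 63
CN(I) from CN(II)=63: (4.2·63)/(10 − 0.058·63) = 132300/3173 ≈ 41.696
Max retention: S = 1000/(132300/3173) − 10 = 18500/1323 in (≈ 13.983 in)
Initial abstraction Ia = S/5 = (18500/1323)/5 = 3700/1323 ≈ 2.797 in
Since P=8.870 > Ia=2.797: effective rainfall P−Ia = 803501/132300 in
Runoff Q = (P−Ia)²/(P−Ia+S) = (6.073)²/(6.073+13.983) = 645613857001/351058182300 ≈ 1.839 in

Q = 645613857001/351058182300 in ≈ 1.839 in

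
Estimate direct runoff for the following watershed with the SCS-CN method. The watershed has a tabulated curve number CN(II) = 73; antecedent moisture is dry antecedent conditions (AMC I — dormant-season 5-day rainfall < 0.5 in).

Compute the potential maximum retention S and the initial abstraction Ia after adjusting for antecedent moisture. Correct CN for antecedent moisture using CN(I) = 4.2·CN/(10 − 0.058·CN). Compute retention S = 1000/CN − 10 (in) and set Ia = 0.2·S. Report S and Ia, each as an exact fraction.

Dry (AMC I): CN(I) = 4.2·73/(10 − 0.058·73) = (1533/5)/(2883/500) = 51100/961 ≈ 53.174
Max retention: S = 1000/(51100/961) − 10 = 4500/511 in (≈ 8.806 in)
Ia = 0.2S: 0.2·8.806 = 1.761 in (exactly 900/511)

S = 4500/511 in ≈ 8.806 in; Ia = 900/511 in ≈ 1.761 in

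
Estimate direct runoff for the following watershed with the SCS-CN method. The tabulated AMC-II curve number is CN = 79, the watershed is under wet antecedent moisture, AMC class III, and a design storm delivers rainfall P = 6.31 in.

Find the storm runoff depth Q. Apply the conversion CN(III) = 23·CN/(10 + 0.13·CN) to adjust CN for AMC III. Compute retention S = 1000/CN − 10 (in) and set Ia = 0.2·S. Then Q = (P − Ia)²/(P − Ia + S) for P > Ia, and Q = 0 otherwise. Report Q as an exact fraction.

Q = 1219979893729/238849555900 in ≈ 5.108 in

Wet (AMC III): CN(III) = 23·79/(10 + 0.13·79) = 1817/(2027/100) = 181700/2027 ≈ 89.640
S = 1000/(181700/2027) − 10 = 2100/1817 in ≈ 1.156 in
Ia = 0.2S: 0.2·1.156 = 0.231 in (exactly 420/1817)
P − Ia = 6.310 − 0.231 = 1104527/181700 ≈ 6.079 in (> 0, runoff occurs)
Q = (1104527/181700)²/((1104527/181700) + 2100/1817) = (1219979893729/33014890000)/(1314527/181700) = 1219979893729/238849555900 in ≈ 5.108 in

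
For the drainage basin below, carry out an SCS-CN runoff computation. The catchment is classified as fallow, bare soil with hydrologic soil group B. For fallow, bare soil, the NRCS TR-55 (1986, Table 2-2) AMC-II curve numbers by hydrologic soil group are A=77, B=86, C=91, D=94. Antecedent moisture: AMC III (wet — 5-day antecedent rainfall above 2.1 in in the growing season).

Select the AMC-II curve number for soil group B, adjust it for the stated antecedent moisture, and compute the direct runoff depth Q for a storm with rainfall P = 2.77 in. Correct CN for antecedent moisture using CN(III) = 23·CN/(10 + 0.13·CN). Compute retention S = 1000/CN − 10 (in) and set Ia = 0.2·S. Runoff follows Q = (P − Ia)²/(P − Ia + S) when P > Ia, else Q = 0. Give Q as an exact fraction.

Q = 67575562209/32632351700 in ≈ 2.071 in

NRCS table: fallow, bare soil, soil group B → CN(II) = 86
Adjust CN=86 to AMC III: 23·86/(10 + 0.13·86) → 1978 ÷ (1059/50) = 98900/1059 ≈ 93.390
Retention S: 1000/CN − 10 with CN=93.390 → S = 700/989 ≈ 0.708 in
Initial abstraction Ia = S/5 = (700/989)/5 = 140/989 ≈ 0.142 in
Excess rainfall: 2.770 − 0.142 = 2.628 in; P > Ia so Q > 0
Q: (259953/98900)² ÷ (329953/98900) = 67575562209/32632351700 in (≈ 2.071 in)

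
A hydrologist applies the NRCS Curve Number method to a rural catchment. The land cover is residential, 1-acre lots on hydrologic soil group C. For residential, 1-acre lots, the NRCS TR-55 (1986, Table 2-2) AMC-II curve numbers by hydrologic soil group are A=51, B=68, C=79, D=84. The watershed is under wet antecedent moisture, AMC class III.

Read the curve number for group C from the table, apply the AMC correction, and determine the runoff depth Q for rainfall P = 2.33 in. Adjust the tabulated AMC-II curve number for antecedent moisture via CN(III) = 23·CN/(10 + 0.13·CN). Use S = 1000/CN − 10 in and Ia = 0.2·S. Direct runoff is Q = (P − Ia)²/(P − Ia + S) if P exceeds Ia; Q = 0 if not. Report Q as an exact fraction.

NRCS table: residential, 1-acre lots, soil group C → CN(II) = 79
Adjust CN=79 to AMC III: 23·79/(10 + 0.13·79) → 1817 ÷ (2027/100) = 181700/2027 ≈ 89.640
S = 1000/(181700/2027) − 10 = 2100/1817 in ≈ 1.156 in
Ia = 0.2·(2100/1817) = 420/1817 in ≈ 0.231 in
Since P=2.330 > Ia=0.231: effective rainfall P−Ia = 381361/181700 in
Q: (381361/181700)² ÷ (591361/181700) = 145436212321/107450293700 in (≈ 1.354 in)

Q = 145436212321/107450293700 in ≈ 1.354 in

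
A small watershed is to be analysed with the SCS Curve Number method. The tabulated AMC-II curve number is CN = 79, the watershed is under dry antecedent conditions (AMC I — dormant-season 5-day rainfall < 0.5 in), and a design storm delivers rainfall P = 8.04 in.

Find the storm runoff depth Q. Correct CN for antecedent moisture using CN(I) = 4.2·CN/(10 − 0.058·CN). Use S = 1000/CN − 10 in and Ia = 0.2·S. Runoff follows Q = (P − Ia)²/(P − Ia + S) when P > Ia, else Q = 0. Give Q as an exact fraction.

Q = 178997641/51111025 in ≈ 3.502 in

Adjust CN=79 to AMC I: 4.2·79/(10 − 0.058·79) → (1659/5) ÷ (2709/500) = 7900/129 ≈ 61.240
Max retention: S = 1000/(7900/129) − 10 = 500/79 in (≈ 6.329 in)
Ia = 0.2S: 0.2·6.329 = 1.266 in (exactly 100/79)
Since P=8.040 > Ia=1.266: effective rainfall P−Ia = 13379/1975 in
Q: (13379/1975)² ÷ (25879/1975) = 178997641/51111025 in (≈ 3.502 in)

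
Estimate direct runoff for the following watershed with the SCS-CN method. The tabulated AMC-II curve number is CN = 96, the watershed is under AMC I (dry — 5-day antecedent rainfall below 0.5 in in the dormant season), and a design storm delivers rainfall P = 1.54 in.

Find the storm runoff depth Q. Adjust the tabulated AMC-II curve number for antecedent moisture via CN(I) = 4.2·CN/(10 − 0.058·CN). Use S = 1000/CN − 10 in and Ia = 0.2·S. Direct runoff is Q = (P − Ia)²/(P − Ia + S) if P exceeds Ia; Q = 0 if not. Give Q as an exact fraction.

Q = 8929538/11577825 in ≈ 0.771 in

CN(I) from CN(II)=96: (4.2·96)/(10 − 0.058·96) = 25200/277 ≈ 90.975
Retention S: 1000/CN − 10 with CN=90.975 → S = 125/126 ≈ 0.992 in
Ia = 0.2S: 0.2·0.992 = 0.198 in (exactly 25/126)
P − Ia = 1.540 − 0.198 = 2113/1575 ≈ 1.342 in (> 0, runoff occurs)
Runoff Q = (P−Ia)²/(P−Ia+S) = (1.342)²/(1.342+0.992) = 8929538/11577825 ≈ 0.771 in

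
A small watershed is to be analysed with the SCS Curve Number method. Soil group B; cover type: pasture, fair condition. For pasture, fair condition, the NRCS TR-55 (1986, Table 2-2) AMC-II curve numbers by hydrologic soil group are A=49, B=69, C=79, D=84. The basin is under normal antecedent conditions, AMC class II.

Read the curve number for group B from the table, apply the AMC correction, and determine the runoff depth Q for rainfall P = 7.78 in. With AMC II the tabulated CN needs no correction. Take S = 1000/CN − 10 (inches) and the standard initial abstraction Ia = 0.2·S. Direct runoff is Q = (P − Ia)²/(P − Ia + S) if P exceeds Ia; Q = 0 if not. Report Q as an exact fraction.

Q = 563635081/135381450 in ≈ 4.163 in

NRCS table: pasture, fair condition, soil group B → CN(II) = 69
Average conditions: CN = 69 (no AMC adjustment).
Retention S: 1000/CN − 10 with CN=69.000 → S = 310/69 ≈ 4.493 in
Ia = 0.2S: 0.2·4.493 = 0.899 in (exactly 62/69)
Since P=7.780 > Ia=0.899: effective rainfall P−Ia = 23741/3450 in
Q: (23741/3450)² ÷ (39241/3450) = 563635081/135381450 in (≈ 4.163 in)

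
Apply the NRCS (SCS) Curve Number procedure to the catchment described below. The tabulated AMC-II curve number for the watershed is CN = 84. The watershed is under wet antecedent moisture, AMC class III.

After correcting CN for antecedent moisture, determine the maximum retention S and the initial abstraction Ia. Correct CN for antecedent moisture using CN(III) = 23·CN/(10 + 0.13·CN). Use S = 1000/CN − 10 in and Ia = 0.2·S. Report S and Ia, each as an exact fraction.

S = 400/483 in ≈ 0.828 in; Ia = 80/483 in ≈ 0.166 in

Adjust CN=84 to AMC III: 23·84/(10 + 0.13·84) → 1932 ÷ (523/25) = 48300/523 ≈ 92.352
S = 1000/(48300/523) − 10 = 400/483 in ≈ 0.828 in
Ia = 0.2·(400/483) = 80/483 in ≈ 0.166 in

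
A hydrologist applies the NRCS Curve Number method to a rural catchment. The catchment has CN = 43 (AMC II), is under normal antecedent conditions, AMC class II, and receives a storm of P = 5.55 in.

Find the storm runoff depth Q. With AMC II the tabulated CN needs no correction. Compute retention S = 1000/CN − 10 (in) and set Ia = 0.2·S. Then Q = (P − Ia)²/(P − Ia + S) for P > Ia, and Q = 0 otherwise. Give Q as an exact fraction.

Q = 2071683/3982660 in ≈ 0.520 in

Average conditions: CN = 43 (no AMC adjustment).
S = 1000/43 − 10 = 570/43 in ≈ 13.256 in
Ia = 0.2·(570/43) = 114/43 in ≈ 2.651 in
P − Ia = 5.550 − 2.651 = 2493/860 ≈ 2.899 in (> 0, runoff occurs)
Q: (2493/860)² ÷ (13893/860) = 2071683/3982660 in (≈ 0.520 in)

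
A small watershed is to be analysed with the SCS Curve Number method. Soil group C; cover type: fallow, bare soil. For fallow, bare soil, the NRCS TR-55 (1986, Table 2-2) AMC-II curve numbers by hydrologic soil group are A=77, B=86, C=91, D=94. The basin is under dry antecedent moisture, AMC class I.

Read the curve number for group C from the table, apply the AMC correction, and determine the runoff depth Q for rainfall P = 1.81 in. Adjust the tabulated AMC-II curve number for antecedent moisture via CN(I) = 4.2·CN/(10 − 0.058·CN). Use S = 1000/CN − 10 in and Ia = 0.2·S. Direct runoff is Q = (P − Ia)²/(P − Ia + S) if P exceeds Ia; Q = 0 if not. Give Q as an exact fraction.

Q = 7275578209/14988418900 in ≈ 0.485 in

NRCS table: fallow, bare soil, soil group C → CN(II) = 91
Adjust CN=91 to AMC I: 4.2·91/(10 − 0.058·91) → (1911/5) ÷ (2361/500) = 63700/787 ≈ 80.940
S = 1000/(63700/787) − 10 = 1500/637 in ≈ 2.355 in
Initial abstraction Ia = S/5 = (1500/637)/5 = 300/637 ≈ 0.471 in
Since P=1.810 > Ia=0.471: effective rainfall P−Ia = 85297/63700 in
Q = (85297/63700)²/((85297/63700) + 1500/637) = (7275578209/4057690000)/(235297/63700) = 7275578209/14988418900 in ≈ 0.485 in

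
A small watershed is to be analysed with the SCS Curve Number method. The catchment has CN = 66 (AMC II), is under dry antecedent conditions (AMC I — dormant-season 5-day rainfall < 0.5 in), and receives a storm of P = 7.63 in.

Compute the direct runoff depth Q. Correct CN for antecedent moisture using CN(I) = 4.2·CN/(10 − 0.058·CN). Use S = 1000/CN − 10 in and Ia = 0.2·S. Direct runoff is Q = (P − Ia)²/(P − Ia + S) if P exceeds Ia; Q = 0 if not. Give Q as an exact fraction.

Adjust CN=66 to AMC I: 4.2·66/(10 − 0.058·66) → (1386/5) ÷ (1543/250) = 69300/1543 ≈ 44.913
Max retention: S = 1000/(69300/1543) − 10 = 8500/693 in (≈ 12.266 in)
Ia = 0.2·(8500/693) = 1700/693 in ≈ 2.453 in
P − Ia = 7.630 − 2.453 = 358759/69300 ≈ 5.177 in (> 0, runoff occurs)
Q = (358759/69300)²/((358759/69300) + 8500/693) = (128708020081/4802490000)/(1208759/69300) = 128708020081/83766998700 in ≈ 1.537 in

Q = 128708020081/83766998700 in ≈ 1.537 in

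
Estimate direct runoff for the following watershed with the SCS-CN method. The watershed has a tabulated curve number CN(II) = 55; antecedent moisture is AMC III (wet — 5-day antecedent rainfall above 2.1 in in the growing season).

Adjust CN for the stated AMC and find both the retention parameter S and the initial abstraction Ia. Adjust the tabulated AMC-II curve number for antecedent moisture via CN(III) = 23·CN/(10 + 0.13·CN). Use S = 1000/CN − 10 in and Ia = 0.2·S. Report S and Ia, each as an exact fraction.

Wet (AMC III): CN(III) = 23·55/(10 + 0.13·55) = 1265/(343/20) = 25300/343 ≈ 73.761
S = 1000/(25300/343) − 10 = 900/253 in ≈ 3.557 in
Initial abstraction Ia = S/5 = (900/253)/5 = 180/253 ≈ 0.711 in

S = 900/253 in ≈ 3.557 in; Ia = 180/253 in ≈ 0.711 in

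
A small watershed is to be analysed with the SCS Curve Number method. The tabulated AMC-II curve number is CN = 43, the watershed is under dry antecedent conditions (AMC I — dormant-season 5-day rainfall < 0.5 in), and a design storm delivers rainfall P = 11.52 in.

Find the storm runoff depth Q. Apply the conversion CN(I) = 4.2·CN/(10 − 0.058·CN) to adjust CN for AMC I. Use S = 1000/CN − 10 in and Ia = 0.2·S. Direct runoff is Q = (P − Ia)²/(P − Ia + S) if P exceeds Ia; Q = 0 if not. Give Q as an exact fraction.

Adjust CN=43 to AMC I: 4.2·43/(10 − 0.058·43) → (903/5) ÷ (3753/500) = 30100/1251 ≈ 24.061
S = 1000/(30100/1251) − 10 = 9500/301 in ≈ 31.561 in
Initial abstraction Ia = S/5 = (9500/301)/5 = 1900/301 ≈ 6.312 in
Excess rainfall: 11.520 − 6.312 = 5.208 in; P > Ia so Q > 0
Runoff Q = (P−Ia)²/(P−Ia+S) = (5.208)²/(5.208+31.561) = 95981209/130129825 ≈ 0.738 in

Q = 95981209/130129825 in ≈ 0.738 in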